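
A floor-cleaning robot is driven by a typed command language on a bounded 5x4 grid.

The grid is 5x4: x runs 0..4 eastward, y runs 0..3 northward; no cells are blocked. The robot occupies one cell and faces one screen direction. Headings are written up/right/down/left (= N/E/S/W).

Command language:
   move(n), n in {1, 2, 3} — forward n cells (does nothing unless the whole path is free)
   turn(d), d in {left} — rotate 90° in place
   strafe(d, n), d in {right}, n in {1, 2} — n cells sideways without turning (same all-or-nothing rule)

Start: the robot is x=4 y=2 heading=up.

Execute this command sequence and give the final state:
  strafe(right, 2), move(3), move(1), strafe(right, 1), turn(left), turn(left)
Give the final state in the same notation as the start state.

x=4 y=3 heading=down

t0: x=4 y=2 heading=up
step 1 (strafe(right, 2)): x=4 y=2 heading=up
step 2 (move(3)): x=4 y=2 heading=up
step 3 (move(1)): x=4 y=3 heading=up
step 4 (strafe(right, 1)): x=4 y=3 heading=up
step 5 (turn(left)): x=4 y=3 heading=left
step 6 (turn(left)): x=4 y=3 heading=down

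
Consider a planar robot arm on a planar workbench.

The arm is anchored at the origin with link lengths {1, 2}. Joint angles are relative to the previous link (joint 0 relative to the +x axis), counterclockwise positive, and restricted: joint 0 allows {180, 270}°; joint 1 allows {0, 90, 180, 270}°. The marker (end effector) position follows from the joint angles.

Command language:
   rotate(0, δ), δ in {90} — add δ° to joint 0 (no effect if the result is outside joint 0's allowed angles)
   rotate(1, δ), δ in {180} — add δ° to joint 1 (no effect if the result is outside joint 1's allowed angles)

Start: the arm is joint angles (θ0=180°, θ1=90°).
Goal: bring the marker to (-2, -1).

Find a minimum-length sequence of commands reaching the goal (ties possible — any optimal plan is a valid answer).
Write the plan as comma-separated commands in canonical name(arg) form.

rotate(1, 180), rotate(0, 90)

initial: joint angles (θ0=180°, θ1=90°)
step 1 (rotate(1, 180)): joint angles (θ0=180°, θ1=270°)
step 2 (rotate(0, 90)): joint angles (θ0=270°, θ1=270°)
minimal: 2 command(s), checked below 2.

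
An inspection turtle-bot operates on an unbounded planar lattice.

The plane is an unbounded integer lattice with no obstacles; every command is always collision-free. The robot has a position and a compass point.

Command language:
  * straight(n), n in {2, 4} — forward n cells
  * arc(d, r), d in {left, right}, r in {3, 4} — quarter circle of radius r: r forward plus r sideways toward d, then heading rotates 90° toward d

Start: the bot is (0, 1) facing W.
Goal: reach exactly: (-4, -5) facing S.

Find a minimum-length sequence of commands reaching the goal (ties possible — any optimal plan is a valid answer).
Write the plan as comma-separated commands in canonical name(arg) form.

start: (0, 1) facing W
t=1 arc(left, 4) ⇒ (-4, -3) facing S
t=2 straight(2) ⇒ (-4, -5) facing S
minimal: 2 command(s), checked below 2.

arc(left, 4), straight(2)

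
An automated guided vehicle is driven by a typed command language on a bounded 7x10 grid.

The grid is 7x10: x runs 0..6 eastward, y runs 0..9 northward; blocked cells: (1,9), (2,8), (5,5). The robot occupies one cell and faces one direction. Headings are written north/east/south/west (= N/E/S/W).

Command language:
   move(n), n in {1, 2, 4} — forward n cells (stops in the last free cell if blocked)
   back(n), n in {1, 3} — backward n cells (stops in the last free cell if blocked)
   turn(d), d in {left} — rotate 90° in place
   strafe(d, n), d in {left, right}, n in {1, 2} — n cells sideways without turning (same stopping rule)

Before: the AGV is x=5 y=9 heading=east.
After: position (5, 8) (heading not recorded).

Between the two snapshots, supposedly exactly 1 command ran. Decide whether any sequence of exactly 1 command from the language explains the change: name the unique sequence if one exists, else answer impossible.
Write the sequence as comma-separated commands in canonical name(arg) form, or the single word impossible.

strafe(right, 1)

start: x=5 y=9 heading=east
[1] after strafe(right, 1): x=5 y=8 heading=east
all 10 alternatives checked — unique.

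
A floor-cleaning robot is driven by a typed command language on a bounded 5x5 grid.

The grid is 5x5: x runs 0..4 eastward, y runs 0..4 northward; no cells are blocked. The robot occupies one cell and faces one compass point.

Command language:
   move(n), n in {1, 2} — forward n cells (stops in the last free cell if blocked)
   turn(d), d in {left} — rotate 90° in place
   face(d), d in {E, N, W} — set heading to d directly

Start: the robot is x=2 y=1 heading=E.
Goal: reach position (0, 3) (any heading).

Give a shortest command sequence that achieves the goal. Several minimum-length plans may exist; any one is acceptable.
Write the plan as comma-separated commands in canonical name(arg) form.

turn(left), move(2), turn(left), move(2)

start: x=2 y=1 heading=E
t=1 turn(left) ⇒ x=2 y=1 heading=N
t=2 move(2) ⇒ x=2 y=3 heading=N
t=3 turn(left) ⇒ x=2 y=3 heading=W
t=4 move(2) ⇒ x=0 y=3 heading=W
nothing shorter than 4 reaches the goal.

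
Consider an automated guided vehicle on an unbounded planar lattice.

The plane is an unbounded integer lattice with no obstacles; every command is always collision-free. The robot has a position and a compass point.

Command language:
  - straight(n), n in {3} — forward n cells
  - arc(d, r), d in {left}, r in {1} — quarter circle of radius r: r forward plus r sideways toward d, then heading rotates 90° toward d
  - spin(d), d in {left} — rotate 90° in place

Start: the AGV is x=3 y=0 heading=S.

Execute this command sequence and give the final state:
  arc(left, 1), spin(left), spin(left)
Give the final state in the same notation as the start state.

initial: x=3 y=0 heading=S
t=1 arc(left, 1) ⇒ x=4 y=-1 heading=E
t=2 spin(left) ⇒ x=4 y=-1 heading=N
t=3 spin(left) ⇒ x=4 y=-1 heading=W

x=4 y=-1 heading=W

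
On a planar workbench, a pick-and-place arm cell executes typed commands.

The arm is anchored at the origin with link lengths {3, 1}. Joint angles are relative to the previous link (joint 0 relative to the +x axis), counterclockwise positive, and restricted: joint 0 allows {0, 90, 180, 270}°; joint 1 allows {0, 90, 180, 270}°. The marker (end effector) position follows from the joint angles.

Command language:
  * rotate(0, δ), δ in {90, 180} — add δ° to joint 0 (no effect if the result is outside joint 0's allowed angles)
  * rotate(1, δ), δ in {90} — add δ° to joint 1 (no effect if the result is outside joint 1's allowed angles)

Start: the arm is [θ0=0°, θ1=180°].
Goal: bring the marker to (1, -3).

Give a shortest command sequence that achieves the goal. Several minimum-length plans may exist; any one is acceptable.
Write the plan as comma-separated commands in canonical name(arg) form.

t0: [θ0=0°, θ1=180°]
step 1 (rotate(0, 180)): [θ0=180°, θ1=180°]
step 2 (rotate(0, 90)): [θ0=270°, θ1=180°]
step 3 (rotate(1, 90)): [θ0=270°, θ1=270°]
step 4 (rotate(1, 90)): [θ0=270°, θ1=0°]
step 5 (rotate(1, 90)): [θ0=270°, θ1=90°]
shorter routes all fall short; 5 is best.

rotate(0, 180), rotate(0, 90), rotate(1, 90), rotate(1, 90), rotate(1, 90)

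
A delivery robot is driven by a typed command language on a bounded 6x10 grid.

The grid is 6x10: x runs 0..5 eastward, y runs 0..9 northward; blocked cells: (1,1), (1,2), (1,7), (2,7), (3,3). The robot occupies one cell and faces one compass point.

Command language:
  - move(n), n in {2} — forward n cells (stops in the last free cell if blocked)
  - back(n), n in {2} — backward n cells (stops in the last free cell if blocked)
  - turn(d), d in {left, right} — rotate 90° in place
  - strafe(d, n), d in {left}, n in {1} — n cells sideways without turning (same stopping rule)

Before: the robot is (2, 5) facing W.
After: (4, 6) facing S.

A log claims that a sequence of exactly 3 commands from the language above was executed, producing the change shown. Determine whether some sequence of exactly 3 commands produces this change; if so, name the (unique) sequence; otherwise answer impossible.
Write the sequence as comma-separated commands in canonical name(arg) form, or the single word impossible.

every 3-command combo misses the target.

impossible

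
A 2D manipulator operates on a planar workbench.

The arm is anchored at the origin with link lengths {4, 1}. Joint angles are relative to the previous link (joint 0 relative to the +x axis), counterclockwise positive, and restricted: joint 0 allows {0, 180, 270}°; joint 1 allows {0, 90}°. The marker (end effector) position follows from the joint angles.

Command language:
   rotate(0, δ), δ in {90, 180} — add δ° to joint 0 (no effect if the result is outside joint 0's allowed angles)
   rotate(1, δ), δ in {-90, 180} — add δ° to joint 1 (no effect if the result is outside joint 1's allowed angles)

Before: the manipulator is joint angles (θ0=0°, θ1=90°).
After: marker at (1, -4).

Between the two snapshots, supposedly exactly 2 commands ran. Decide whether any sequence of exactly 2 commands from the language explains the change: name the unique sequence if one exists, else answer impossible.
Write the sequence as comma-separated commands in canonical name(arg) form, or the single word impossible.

key: running rotate(0, 90) before rotate(0, 180) would end elsewhere — order is forced
t0: joint angles (θ0=0°, θ1=90°)
[1] after rotate(0, 180): joint angles (θ0=180°, θ1=90°)
[2] after rotate(0, 90): joint angles (θ0=270°, θ1=90°)
all 16 alternatives checked — unique.

rotate(0, 180), rotate(0, 90)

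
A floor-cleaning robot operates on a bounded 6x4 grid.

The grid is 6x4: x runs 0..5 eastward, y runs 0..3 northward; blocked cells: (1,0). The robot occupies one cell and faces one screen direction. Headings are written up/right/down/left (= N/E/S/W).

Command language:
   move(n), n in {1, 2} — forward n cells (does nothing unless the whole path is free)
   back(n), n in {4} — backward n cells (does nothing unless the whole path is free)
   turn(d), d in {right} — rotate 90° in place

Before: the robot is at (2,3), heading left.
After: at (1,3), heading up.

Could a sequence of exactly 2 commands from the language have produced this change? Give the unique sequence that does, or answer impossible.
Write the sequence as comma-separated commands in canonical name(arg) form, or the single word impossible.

key: position moved to (1,3) AND the heading swung to N — translation plus rotation needed
initial: at (2,3), heading left
t=1 move(1) ⇒ at (1,3), heading left
t=2 turn(right) ⇒ at (1,3), heading up
uniquely the one of 16 2-step routes that fits.

move(1), turn(right)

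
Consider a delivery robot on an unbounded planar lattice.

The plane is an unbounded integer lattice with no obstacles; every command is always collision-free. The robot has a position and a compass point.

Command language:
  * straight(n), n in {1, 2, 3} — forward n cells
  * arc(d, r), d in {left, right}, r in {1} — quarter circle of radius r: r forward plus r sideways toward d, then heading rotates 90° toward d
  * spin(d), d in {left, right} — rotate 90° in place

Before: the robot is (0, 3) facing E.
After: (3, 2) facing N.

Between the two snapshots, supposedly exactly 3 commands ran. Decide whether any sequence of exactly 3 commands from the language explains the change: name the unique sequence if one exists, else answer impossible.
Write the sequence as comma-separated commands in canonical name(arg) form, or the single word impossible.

key: order matters: swapping arc(right, 1) and arc(left, 1) lands elsewhere
t0: (0, 3) facing E
t=1 arc(right, 1) ⇒ (1, 2) facing S
t=2 arc(left, 1) ⇒ (2, 1) facing E
t=3 arc(left, 1) ⇒ (3, 2) facing N
uniquely the one of 343 3-step routes that fits.

arc(right, 1), arc(left, 1), arc(left, 1)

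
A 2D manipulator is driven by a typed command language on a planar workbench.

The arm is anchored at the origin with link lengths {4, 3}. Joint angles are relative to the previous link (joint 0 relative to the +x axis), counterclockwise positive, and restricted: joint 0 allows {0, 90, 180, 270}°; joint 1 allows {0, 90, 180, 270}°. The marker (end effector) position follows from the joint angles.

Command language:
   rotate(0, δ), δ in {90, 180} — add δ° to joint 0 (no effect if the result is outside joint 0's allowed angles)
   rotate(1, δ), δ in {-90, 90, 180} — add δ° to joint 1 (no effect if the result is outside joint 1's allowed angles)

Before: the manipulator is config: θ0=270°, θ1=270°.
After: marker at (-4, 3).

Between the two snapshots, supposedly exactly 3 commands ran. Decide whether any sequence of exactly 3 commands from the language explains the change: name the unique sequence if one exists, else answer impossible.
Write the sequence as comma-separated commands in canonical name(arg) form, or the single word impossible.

rotate(0, 90), rotate(0, 90), rotate(0, 90)

initial: config: θ0=270°, θ1=270°
[1] after rotate(0, 90): config: θ0=0°, θ1=270°
[2] after rotate(0, 90): config: θ0=90°, θ1=270°
[3] after rotate(0, 90): config: θ0=180°, θ1=270°
all 125 alternatives checked — unique.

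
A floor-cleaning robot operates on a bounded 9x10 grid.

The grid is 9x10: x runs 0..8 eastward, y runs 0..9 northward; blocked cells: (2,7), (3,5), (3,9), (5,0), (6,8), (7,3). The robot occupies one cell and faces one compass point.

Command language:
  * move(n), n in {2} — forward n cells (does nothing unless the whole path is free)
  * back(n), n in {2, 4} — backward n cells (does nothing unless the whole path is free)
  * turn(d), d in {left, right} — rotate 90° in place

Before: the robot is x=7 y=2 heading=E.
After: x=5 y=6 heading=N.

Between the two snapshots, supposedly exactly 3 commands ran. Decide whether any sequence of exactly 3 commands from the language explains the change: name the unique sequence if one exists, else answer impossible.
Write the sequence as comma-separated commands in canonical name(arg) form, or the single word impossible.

impossible

every 3-command combo misses the target.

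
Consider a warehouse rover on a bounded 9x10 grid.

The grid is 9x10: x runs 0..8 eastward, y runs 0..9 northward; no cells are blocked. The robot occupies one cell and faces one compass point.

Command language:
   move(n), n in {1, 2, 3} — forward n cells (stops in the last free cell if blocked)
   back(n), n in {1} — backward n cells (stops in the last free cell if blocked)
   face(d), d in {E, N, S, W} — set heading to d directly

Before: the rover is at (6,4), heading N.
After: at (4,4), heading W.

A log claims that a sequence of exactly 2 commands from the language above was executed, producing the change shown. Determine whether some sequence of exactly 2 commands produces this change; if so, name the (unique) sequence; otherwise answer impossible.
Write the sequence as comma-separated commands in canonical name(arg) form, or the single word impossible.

face(W), move(2)

key: running move(2) before face(W) would end elsewhere — order is forced
t0: at (6,4), heading N
step 1 (face(W)): at (6,4), heading W
step 2 (move(2)): at (4,4), heading W
all 64 alternatives checked — unique.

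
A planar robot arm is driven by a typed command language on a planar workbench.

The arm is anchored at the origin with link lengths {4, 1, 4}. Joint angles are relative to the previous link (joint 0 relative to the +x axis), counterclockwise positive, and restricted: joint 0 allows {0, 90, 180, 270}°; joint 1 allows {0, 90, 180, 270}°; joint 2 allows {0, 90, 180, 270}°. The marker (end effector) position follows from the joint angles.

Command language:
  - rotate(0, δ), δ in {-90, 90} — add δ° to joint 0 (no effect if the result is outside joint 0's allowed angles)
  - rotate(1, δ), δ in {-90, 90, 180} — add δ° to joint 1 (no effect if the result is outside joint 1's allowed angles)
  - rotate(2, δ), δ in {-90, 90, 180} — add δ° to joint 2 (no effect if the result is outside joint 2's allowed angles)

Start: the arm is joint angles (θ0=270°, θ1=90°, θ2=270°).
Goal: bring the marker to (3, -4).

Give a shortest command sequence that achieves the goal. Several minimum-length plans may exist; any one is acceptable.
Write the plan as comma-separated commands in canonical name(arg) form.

start: joint angles (θ0=270°, θ1=90°, θ2=270°)
[1] after rotate(1, 180): joint angles (θ0=270°, θ1=270°, θ2=270°)
[2] after rotate(2, -90): joint angles (θ0=270°, θ1=270°, θ2=180°)
nothing shorter than 2 reaches the goal.

rotate(1, 180), rotate(2, -90)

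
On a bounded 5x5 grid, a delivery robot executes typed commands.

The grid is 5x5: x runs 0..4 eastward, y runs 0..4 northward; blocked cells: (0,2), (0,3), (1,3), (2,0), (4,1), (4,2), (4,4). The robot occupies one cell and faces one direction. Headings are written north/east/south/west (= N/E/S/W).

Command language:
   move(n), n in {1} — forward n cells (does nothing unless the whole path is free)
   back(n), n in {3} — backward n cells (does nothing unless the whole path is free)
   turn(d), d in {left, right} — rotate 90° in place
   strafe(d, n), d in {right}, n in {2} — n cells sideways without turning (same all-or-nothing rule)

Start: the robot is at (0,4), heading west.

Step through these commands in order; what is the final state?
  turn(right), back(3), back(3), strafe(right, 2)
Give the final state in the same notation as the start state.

t0: at (0,4), heading west
t=1 turn(right) ⇒ at (0,4), heading north
t=2 back(3) ⇒ at (0,4), heading north
t=3 back(3) ⇒ at (0,4), heading north
t=4 strafe(right, 2) ⇒ at (2,4), heading north

at (2,4), heading north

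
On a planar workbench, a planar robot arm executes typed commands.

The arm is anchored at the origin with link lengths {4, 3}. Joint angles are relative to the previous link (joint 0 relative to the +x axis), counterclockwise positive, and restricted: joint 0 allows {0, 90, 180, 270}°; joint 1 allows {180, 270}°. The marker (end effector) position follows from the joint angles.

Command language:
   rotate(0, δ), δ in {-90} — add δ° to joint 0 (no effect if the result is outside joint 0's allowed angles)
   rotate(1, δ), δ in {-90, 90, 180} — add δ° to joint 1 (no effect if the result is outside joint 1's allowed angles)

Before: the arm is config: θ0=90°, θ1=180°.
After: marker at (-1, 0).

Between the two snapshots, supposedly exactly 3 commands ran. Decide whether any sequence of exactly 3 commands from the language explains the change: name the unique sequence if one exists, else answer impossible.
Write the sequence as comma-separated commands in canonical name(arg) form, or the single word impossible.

start: config: θ0=90°, θ1=180°
t=1 rotate(0, -90) ⇒ config: θ0=0°, θ1=180°
t=2 rotate(0, -90) ⇒ config: θ0=270°, θ1=180°
t=3 rotate(0, -90) ⇒ config: θ0=180°, θ1=180°
uniquely the one of 64 3-step routes that fits.

rotate(0, -90), rotate(0, -90), rotate(0, -90)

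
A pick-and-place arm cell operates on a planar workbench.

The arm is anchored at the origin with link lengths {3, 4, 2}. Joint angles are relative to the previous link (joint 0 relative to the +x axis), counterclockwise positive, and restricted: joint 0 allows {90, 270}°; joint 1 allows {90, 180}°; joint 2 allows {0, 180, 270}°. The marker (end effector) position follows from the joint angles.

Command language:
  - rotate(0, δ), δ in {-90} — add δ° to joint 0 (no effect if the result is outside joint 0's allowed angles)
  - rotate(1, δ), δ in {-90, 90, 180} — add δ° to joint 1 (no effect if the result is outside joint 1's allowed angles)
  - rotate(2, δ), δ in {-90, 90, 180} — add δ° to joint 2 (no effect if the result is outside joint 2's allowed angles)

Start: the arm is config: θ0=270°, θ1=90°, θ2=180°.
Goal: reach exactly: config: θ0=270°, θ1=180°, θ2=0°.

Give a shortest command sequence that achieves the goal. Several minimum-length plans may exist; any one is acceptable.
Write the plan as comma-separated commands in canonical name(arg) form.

rotate(1, 90), rotate(2, 180)

from: config: θ0=270°, θ1=90°, θ2=180°
t=1 rotate(1, 90) ⇒ config: θ0=270°, θ1=180°, θ2=180°
t=2 rotate(2, 180) ⇒ config: θ0=270°, θ1=180°, θ2=0°
shorter routes all fall short; 2 is best.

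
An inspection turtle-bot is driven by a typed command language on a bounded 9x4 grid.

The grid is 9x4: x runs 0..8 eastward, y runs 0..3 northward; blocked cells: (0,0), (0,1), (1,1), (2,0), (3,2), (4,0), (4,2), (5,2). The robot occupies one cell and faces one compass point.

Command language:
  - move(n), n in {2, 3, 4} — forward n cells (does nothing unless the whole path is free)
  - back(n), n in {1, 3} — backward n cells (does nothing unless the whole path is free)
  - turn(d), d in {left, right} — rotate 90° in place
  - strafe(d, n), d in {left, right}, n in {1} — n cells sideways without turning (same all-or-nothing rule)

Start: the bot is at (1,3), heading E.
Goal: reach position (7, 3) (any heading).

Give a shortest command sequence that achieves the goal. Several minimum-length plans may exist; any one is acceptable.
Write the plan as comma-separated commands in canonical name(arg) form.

move(3), move(3)

begin: at (1,3), heading E
t=1 move(3) ⇒ at (4,3), heading E
t=2 move(3) ⇒ at (7,3), heading E
shorter routes all fall short; 2 is best.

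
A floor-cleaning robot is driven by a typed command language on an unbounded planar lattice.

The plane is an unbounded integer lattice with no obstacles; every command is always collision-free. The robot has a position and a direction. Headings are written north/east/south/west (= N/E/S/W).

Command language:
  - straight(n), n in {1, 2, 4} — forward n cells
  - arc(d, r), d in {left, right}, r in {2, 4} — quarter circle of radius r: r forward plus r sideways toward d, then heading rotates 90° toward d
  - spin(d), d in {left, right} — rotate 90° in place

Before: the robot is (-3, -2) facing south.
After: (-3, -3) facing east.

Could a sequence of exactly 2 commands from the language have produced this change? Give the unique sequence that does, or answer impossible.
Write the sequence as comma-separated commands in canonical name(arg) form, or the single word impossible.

straight(1), spin(left)

key: cell and facing (now E) both changed — the 2 commands mix motion and turning
begin: (-3, -2) facing south
t=1 straight(1) ⇒ (-3, -3) facing south
t=2 spin(left) ⇒ (-3, -3) facing east
uniquely the one of 81 2-step routes that fits.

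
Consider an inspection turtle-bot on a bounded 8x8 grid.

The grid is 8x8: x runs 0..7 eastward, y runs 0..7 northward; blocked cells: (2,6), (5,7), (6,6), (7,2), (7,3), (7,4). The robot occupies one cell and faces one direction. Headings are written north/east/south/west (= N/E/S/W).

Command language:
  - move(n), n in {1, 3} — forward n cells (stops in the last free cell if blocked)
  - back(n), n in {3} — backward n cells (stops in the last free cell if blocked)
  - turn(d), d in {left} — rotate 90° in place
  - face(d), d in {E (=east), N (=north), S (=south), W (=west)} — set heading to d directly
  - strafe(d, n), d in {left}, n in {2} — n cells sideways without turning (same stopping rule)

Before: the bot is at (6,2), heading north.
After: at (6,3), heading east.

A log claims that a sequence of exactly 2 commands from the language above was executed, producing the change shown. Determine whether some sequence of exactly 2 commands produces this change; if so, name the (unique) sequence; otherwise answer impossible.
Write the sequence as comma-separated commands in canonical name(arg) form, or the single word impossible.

move(1), face(E)

key: cell and facing (now E) both changed — the 2 commands mix motion and turning
begin: at (6,2), heading north
[1] after move(1): at (6,3), heading north
[2] after face(E): at (6,3), heading east
all 81 alternatives checked — unique.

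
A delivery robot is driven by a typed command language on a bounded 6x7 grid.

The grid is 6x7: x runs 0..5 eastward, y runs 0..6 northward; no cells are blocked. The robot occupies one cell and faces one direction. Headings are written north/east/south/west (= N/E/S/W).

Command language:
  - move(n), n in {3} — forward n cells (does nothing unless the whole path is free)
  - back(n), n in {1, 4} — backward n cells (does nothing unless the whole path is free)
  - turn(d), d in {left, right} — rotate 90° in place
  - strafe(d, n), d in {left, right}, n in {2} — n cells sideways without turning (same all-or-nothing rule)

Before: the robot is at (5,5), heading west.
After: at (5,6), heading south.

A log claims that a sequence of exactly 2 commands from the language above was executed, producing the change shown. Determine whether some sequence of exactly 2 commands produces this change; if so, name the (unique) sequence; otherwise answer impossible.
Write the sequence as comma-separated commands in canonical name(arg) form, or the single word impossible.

turn(left), back(1)

key: cell and facing (now S) both changed — the 2 commands mix motion and turning
t0: at (5,5), heading west
step 1 (turn(left)): at (5,5), heading south
step 2 (back(1)): at (5,6), heading south
no rival 2-sequence matches.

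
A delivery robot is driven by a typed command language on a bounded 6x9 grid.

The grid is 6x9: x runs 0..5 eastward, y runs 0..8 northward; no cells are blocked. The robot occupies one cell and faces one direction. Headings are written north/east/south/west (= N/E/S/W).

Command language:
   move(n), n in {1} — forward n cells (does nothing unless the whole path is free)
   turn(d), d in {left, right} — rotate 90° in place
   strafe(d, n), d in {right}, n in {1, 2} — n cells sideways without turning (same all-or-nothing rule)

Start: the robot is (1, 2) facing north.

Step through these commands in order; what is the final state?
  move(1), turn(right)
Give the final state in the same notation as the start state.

initial: (1, 2) facing north
1. move(1) → (1, 3) facing north
2. turn(right) → (1, 3) facing east

(1, 3) facing east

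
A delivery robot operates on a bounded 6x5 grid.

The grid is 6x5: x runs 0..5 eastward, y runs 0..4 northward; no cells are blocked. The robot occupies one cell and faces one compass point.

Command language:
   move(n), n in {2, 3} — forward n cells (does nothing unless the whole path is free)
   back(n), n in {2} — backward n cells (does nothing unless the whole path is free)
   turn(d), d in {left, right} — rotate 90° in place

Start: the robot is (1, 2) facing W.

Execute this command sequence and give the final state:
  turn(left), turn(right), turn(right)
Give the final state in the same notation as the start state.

start: (1, 2) facing W
step 1 (turn(left)): (1, 2) facing S
step 2 (turn(right)): (1, 2) facing W
step 3 (turn(right)): (1, 2) facing N

(1, 2) facing N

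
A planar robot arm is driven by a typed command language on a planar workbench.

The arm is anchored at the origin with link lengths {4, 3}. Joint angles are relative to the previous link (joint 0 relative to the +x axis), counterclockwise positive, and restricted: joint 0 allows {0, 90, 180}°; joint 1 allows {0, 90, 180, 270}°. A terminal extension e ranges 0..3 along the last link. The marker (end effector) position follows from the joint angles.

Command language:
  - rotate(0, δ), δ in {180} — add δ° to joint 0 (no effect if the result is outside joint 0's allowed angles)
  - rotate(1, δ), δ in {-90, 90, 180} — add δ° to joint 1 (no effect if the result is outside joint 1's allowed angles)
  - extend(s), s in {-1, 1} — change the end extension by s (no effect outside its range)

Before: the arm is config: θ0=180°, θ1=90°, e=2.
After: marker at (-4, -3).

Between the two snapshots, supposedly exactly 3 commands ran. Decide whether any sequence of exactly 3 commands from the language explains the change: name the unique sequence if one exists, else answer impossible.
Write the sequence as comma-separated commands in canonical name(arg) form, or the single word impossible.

initial: config: θ0=180°, θ1=90°, e=2
[1] after extend(-1): config: θ0=180°, θ1=90°, e=1
[2] after extend(-1): config: θ0=180°, θ1=90°, e=0
[3] after extend(-1): config: θ0=180°, θ1=90°, e=0
no other 3-command option fits: unique.

extend(-1), extend(-1), extend(-1)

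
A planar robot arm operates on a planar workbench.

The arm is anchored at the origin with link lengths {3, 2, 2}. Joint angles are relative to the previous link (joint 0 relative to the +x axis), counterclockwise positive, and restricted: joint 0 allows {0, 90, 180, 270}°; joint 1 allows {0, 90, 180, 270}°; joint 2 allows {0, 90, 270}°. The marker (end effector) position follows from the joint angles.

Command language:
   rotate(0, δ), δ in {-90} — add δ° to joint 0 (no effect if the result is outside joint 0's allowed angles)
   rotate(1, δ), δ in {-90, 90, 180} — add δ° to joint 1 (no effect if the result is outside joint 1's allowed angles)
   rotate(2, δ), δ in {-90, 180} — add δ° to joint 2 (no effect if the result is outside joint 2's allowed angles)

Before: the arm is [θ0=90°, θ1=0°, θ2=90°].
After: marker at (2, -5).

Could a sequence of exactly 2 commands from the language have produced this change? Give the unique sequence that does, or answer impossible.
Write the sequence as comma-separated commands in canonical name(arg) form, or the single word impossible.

rotate(0, -90), rotate(0, -90)

initial: [θ0=90°, θ1=0°, θ2=90°]
[1] after rotate(0, -90): [θ0=0°, θ1=0°, θ2=90°]
[2] after rotate(0, -90): [θ0=270°, θ1=0°, θ2=90°]
no rival 2-sequence matches.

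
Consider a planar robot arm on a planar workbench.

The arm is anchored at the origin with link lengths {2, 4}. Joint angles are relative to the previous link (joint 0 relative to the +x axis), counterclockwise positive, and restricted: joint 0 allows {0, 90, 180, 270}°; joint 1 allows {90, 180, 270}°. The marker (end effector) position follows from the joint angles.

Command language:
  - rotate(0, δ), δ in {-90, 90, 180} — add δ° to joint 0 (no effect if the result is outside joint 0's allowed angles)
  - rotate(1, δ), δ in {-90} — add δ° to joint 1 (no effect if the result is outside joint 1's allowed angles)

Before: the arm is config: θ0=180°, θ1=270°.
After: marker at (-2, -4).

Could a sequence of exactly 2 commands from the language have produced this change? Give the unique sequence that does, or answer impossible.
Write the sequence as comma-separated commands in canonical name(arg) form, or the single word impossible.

rotate(1, -90), rotate(1, -90)

begin: config: θ0=180°, θ1=270°
[1] after rotate(1, -90): config: θ0=180°, θ1=180°
[2] after rotate(1, -90): config: θ0=180°, θ1=90°
all 16 alternatives checked — unique.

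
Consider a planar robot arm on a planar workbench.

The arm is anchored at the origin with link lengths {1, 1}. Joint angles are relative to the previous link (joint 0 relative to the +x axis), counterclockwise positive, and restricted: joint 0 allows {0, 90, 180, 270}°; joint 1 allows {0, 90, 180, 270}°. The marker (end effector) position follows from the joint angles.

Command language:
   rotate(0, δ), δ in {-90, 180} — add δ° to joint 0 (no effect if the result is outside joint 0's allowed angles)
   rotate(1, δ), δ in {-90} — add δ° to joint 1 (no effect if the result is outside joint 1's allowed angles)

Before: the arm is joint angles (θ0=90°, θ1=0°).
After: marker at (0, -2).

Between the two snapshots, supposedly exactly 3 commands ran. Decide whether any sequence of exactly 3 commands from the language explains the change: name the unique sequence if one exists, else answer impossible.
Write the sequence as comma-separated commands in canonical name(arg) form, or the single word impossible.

rotate(0, 180), rotate(0, 180), rotate(0, 180)

start: joint angles (θ0=90°, θ1=0°)
1. rotate(0, 180) → joint angles (θ0=270°, θ1=0°)
2. rotate(0, 180) → joint angles (θ0=90°, θ1=0°)
3. rotate(0, 180) → joint angles (θ0=270°, θ1=0°)
uniquely the one of 27 3-step routes that fits.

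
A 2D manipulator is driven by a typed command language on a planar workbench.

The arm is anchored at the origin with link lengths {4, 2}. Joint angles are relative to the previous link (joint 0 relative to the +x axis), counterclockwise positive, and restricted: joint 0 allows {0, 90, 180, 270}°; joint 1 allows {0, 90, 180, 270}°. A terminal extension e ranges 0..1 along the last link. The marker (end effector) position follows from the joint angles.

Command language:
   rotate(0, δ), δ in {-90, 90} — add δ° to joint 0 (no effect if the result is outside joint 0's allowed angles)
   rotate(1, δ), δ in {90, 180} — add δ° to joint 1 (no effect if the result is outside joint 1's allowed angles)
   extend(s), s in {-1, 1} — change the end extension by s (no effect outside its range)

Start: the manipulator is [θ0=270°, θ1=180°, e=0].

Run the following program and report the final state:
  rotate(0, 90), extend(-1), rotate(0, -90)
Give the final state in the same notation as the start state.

begin: [θ0=270°, θ1=180°, e=0]
step 1 (rotate(0, 90)): [θ0=0°, θ1=180°, e=0]
step 2 (extend(-1)): [θ0=0°, θ1=180°, e=0]
step 3 (rotate(0, -90)): [θ0=270°, θ1=180°, e=0]

[θ0=270°, θ1=180°, e=0]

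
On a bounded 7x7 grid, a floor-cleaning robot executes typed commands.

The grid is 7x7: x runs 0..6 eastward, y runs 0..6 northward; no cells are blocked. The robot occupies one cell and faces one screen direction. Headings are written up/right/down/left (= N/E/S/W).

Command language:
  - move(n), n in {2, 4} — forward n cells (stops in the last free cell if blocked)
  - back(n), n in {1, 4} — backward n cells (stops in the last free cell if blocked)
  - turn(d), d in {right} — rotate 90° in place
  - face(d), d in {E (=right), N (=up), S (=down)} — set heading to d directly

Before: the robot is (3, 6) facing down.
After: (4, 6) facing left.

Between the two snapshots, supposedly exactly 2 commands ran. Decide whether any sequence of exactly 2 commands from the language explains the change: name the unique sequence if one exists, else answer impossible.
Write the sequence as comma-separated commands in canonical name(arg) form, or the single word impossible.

turn(right), back(1)

key: running back(1) before turn(right) would end elsewhere — order is forced
initial: (3, 6) facing down
1. turn(right) → (3, 6) facing left
2. back(1) → (4, 6) facing left
no other 2-command option fits: unique.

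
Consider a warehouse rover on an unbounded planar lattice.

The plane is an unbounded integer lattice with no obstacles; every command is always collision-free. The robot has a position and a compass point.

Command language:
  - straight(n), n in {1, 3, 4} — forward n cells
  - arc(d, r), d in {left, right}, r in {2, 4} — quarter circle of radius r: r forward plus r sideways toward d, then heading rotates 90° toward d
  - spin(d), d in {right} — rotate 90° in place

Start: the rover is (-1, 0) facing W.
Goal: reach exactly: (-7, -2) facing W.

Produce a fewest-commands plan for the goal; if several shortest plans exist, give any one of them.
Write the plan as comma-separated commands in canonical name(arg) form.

begin: (-1, 0) facing W
[1] after arc(left, 2): (-3, -2) facing S
[2] after spin(right): (-3, -2) facing W
[3] after straight(4): (-7, -2) facing W
nothing shorter than 3 reaches the goal.

arc(left, 2), spin(right), straight(4)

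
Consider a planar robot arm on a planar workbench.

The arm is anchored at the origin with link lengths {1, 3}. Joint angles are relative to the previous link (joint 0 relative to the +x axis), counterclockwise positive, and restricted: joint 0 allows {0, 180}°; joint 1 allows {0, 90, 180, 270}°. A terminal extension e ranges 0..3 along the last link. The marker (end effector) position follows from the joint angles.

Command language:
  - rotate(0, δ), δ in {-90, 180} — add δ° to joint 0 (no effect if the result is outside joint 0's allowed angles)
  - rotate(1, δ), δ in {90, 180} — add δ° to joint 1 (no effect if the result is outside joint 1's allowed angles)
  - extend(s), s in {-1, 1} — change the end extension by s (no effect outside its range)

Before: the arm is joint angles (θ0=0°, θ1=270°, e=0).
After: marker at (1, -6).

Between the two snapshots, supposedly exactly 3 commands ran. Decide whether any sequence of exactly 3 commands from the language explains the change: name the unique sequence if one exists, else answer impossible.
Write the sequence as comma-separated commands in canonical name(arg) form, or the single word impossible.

extend(1), extend(1), extend(1)

start: joint angles (θ0=0°, θ1=270°, e=0)
1. extend(1) → joint angles (θ0=0°, θ1=270°, e=1)
2. extend(1) → joint angles (θ0=0°, θ1=270°, e=2)
3. extend(1) → joint angles (θ0=0°, θ1=270°, e=3)
no rival 3-sequence matches.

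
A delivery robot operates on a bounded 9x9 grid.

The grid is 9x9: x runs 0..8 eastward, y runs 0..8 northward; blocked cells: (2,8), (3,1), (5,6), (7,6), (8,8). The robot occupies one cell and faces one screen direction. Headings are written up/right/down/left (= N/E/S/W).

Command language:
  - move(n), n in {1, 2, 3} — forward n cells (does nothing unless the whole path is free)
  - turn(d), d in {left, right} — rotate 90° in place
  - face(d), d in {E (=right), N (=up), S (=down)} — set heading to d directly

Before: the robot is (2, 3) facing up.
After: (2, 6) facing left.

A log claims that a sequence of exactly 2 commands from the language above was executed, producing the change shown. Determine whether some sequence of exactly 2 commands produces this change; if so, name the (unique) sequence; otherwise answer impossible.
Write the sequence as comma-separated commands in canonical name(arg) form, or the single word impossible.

move(3), turn(left)

key: cell and facing (now W) both changed — the 2 commands mix motion and turning
begin: (2, 3) facing up
[1] after move(3): (2, 6) facing up
[2] after turn(left): (2, 6) facing left
no other 2-command option fits: unique.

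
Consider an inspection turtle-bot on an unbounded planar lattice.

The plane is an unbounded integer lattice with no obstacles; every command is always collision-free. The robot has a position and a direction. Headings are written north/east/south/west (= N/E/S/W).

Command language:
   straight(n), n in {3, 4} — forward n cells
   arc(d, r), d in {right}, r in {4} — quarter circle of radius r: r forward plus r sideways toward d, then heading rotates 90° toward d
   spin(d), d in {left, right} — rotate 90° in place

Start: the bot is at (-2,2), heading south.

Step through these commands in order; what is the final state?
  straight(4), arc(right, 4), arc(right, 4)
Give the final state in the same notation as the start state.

at (-10,-2), heading north

initial: at (-2,2), heading south
1. straight(4) → at (-2,-2), heading south
2. arc(right, 4) → at (-6,-6), heading west
3. arc(right, 4) → at (-10,-2), heading north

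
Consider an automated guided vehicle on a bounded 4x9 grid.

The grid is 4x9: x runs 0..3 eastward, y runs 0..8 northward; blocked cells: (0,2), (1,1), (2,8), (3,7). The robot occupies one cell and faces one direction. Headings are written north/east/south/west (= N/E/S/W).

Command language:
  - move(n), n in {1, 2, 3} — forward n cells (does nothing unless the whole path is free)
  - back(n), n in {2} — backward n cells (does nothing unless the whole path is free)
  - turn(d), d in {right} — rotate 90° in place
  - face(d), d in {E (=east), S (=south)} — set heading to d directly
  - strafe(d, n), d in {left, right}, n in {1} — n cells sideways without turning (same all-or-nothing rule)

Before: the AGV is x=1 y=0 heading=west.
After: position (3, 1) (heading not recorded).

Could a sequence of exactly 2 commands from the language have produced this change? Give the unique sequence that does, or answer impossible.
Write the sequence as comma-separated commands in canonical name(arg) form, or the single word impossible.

key: order matters: swapping back(2) and strafe(right, 1) lands elsewhere
t0: x=1 y=0 heading=west
[1] after back(2): x=3 y=0 heading=west
[2] after strafe(right, 1): x=3 y=1 heading=west
all 81 alternatives checked — unique.

back(2), strafe(right, 1)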